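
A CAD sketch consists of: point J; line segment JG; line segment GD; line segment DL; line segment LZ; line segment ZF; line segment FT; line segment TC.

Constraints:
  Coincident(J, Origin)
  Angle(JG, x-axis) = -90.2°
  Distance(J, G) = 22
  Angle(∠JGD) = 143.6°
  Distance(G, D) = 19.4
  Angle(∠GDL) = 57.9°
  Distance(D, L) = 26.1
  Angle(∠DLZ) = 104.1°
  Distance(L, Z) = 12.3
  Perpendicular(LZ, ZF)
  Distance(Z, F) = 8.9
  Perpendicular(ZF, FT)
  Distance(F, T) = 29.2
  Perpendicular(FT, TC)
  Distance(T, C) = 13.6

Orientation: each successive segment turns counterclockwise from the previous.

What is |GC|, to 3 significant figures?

37.6

J is at the origin; JG runs at -90.2° with length 22.0, so G = (-0.0768, -22.0). ∠JGD = 143.6° gives GD at -53.8° from the x-axis; with |GD| = 19.4, D = (11.4, -37.7). ∠GDL = 57.9° gives DL at 68.3° from the x-axis; with |DL| = 26.1, L = (21.0, -13.4). ∠DLZ = 104.1° gives LZ at 144° from the x-axis; with |LZ| = 12.3, Z = (11.1, -6.21). The perpendicularity gives ZF at right angles to LZ, so ZF runs at -126°; with |ZF| = 8.9, F = (5.85, -13.4). ZF is perpendicular to FT, so FT runs at -35.8°; with |FT| = 29.2, T = (29.5, -30.5). The perpendicularity gives TC at right angles to FT, so TC runs at 54.2°; with |TC| = 13.6, C = (37.5, -19.5). Then |GC| = |C − G| = 37.6.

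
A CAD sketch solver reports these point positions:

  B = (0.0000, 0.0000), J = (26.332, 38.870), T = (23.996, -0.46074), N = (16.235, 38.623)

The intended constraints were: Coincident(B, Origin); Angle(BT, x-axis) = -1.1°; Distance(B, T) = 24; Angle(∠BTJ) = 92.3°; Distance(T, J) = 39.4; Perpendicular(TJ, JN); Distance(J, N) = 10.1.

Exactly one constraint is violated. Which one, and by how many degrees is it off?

Perpendicular(TJ, JN) — off by 4.80°.

B = (0.00, 0.00) ✓; BT at -1.100° ✓; |BT| = 24.00 ✓; ∠BTJ = 92.30° ✓; |TJ| = 39.40 ✓; ∠(TJ, JN) = 94.80° ✗; |JN| = 10.10 ✓.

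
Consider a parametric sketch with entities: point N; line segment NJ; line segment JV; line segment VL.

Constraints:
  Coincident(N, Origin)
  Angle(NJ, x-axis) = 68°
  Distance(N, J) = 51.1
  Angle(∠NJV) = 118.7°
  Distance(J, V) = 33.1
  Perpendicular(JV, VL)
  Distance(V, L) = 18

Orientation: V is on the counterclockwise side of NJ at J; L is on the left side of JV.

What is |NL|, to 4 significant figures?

63.57

N is at the origin; NJ runs at 68.0° with length 51.1, so J = 51.1·(cos 68.0°, sin 68.0°) = (19.14, 47.38). ∠NJV = 118.7°, so JV runs at 68.0° + (180° − 118.7°) = 129.3° from the x-axis; with |JV| = 33.1, V = J + 33.1·(cos 129.3°, sin 129.3°) = (-1.823, 72.99). The perpendicularity gives VL at right angles to JV; with |VL| = 18.0 on the left of JV, L = V + 18.0·(-0.7738, -0.6334) = (-15.75, 61.59). Then |NL| = |L − N| = 63.57.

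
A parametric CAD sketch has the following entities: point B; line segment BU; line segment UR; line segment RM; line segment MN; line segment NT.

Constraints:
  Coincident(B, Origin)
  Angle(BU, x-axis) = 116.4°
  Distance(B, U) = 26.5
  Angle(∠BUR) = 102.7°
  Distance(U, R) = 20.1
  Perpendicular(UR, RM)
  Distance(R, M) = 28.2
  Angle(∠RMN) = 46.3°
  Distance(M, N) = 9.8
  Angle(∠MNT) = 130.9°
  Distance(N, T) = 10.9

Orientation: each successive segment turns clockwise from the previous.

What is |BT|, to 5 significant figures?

24.692

∠RMN = 46.3° gives MN at 175.40° from the x-axis; with |MN| = 9.8, N = (11.832, 15.314). ∠MNT = 130.9° gives NT at 126.30° from the x-axis; with |NT| = 10.9, T = (5.3794, 24.099). Then |BT| = |T − B| = 24.692.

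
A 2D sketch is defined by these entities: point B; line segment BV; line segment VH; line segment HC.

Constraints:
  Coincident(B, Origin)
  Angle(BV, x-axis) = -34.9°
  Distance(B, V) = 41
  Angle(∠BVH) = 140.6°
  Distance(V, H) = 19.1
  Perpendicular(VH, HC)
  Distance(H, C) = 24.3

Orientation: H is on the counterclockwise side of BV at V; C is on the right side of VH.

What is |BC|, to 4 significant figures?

71.49

B is at the origin; BV runs at -34.9° with length 41.0, so V = 41.0·(cos -34.9°, sin -34.9°) = (33.63, -23.46). ∠BVH = 140.6°, so VH runs at -34.9° + (180° − 140.6°) = 4.500° from the x-axis; with |VH| = 19.1, H = V + 19.1·(cos 4.500°, sin 4.500°) = (52.67, -21.96). VH is perpendicular to HC; with |HC| = 24.3 on the right of VH, C = H + 24.3·(0.07846, -0.9969) = (54.57, -46.18). Then |BC| = |C − B| = 71.49.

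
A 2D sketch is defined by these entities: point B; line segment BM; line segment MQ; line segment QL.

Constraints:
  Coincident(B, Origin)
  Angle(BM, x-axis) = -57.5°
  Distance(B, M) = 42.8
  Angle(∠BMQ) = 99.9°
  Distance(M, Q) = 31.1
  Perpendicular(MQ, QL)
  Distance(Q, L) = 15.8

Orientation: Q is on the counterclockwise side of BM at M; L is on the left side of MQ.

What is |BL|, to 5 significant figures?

46.627

B is at the origin; BM runs at -57.5° with length 42.8, so M = 42.8·(cos -57.5°, sin -57.5°) = (22.996, -36.097). ∠BMQ = 99.9°, so MQ runs at -57.5° + (180° − 99.9°) = 22.600° from the x-axis; with |MQ| = 31.1, Q = M + 31.1·(cos 22.600°, sin 22.600°) = (51.708, -24.146). The perpendicularity gives QL at right angles to MQ; with |QL| = 15.8 on the left of MQ, L = Q + 15.8·(-0.38430, 0.92321) = (45.636, -9.5588). Then |BL| = |L − B| = 46.627.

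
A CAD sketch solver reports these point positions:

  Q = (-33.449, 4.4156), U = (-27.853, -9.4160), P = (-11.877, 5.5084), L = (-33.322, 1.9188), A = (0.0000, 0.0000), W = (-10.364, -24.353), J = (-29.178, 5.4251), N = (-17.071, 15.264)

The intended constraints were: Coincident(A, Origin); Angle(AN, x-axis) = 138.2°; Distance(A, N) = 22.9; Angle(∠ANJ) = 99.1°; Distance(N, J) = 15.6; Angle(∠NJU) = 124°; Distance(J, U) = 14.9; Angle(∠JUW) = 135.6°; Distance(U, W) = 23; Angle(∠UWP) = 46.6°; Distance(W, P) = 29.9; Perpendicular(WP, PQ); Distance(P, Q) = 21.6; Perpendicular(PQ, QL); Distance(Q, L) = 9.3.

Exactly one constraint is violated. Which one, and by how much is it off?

Distance(Q, L) = 9.3 — off by 6.80.

A = (0.00, 0.00) ✓; AN at 138.2° ✓; |AN| = 22.90 ✓; ∠ANJ = 99.10° ✓; |NJ| = 15.60 ✓; ∠NJU = 124.0° ✓; |JU| = 14.90 ✓; ∠JUW = 135.6° ✓; |UW| = 23.00 ✓; ∠UWP = 46.60° ✓; |WP| = 29.90 ✓; ∠(WP, PQ) = 90.00° ✓; |PQ| = 21.60 ✓; ∠(PQ, QL) = 90.01° ✓; |QL| = 2.500 ✗.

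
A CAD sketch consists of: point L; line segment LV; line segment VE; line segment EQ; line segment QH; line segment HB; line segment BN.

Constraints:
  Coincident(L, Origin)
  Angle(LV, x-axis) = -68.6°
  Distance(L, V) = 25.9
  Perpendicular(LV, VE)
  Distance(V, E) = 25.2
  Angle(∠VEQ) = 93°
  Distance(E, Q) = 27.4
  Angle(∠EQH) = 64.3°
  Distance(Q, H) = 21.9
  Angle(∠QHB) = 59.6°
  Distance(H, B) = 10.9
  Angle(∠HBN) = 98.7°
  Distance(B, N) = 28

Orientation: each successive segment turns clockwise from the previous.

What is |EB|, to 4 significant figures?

15.94

L is at the origin; LV runs at -68.6° with length 25.9, so V = (9.450, -24.11). LV ⟂ VE, so VE runs at -158.6°; with |VE| = 25.2, E = (-14.01, -33.31). ∠VEQ = 93.0° gives EQ at 114.4° from the x-axis; with |EQ| = 27.4, Q = (-25.33, -8.357). ∠EQH = 64.3° gives QH at -1.300° from the x-axis; with |QH| = 21.9, H = (-3.437, -8.853). ∠QHB = 59.6° gives HB at -121.7° from the x-axis; with |HB| = 10.9, B = (-9.165, -18.13). Then |EB| = |B − E| = 15.94.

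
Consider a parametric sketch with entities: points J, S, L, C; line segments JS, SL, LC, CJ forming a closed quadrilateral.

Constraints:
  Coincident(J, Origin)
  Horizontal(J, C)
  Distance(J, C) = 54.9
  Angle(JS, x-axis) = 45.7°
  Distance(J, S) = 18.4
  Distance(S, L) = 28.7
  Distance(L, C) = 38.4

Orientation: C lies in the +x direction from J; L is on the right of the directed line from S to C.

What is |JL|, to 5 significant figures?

24.418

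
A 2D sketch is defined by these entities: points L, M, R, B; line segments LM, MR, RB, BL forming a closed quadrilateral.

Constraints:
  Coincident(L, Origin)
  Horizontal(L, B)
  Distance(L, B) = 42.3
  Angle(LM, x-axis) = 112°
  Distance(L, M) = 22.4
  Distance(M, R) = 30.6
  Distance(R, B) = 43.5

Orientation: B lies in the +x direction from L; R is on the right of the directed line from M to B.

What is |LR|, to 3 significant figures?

8.75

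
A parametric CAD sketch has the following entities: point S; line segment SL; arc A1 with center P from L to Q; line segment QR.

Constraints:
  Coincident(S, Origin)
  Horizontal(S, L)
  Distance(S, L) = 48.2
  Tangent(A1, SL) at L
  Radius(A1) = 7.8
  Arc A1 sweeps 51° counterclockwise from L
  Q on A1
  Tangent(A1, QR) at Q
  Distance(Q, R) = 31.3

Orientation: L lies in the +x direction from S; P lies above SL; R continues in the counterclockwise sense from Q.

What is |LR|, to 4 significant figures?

37.47

S is at the origin; S and L share the same y with |SL| = 48.2 and L on the +x side, so L = (48.20, 0.000). Tangency of A1 to SL means the radius PL is perpendicular to SL, so P = L + (0, 7.8) = (48.20, 7.800). On A1, L sits at bearing -90° from P; a 51° counterclockwise sweep puts Q at bearing -39°, so Q = P + 7.8·(cos -39°, sin -39°) = (54.26, 2.891). A1 meets QR tangentially, so PQ is at right angles to QR, so QR runs along (−sin -39°, cos -39°); with |QR| = 31.3, R = (73.96, 27.22). Then |LR| = |R − L| = 37.47.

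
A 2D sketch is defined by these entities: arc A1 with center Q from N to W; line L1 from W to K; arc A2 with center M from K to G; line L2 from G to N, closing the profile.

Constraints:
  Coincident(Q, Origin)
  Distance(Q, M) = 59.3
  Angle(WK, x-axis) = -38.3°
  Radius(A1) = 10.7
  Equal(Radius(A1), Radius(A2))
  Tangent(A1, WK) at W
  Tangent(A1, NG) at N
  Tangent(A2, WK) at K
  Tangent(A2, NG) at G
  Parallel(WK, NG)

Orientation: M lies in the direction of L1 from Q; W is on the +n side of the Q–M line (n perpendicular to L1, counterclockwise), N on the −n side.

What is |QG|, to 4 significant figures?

60.26

Tangency of A1 to both parallel lines with radius 10.7 puts W and N at Q ± 10.7·n: W = (6.632, 8.397), N = (-6.632, -8.397). Equal radii place K and G the same way about M: K = M + 10.7·n = (53.17, -28.36), G = M − 10.7·n = (39.91, -45.15). Then |QG| = |G − Q| = 60.26.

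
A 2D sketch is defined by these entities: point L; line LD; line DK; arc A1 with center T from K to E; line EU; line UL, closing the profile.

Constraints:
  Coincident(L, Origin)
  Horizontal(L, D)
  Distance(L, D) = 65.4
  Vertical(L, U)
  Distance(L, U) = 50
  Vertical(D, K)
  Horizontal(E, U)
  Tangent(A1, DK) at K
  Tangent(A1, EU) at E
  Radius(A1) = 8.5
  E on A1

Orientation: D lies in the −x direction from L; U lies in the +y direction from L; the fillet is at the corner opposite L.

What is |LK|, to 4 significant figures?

77.46

L is at the origin; L and D share the same y with |LD| = 65.4 and D on the −x side, so D = (-65.40, 0.000). L and U share the same x with |LU| = 50.0 and U on the +y side, so U = (0.000, 50.00). The virtual corner opposite L is at (-65.40, 50.00). The tangent condition forces TK to be normal to DK and the tangent condition forces TE to be normal to EU, with radius 8.5, so the center T sits 8.5 in from both sides at T = (-56.90, 41.50). That places the tangent points at K = (-65.40, 41.50) on DK and E = (-56.90, 50.00) on EU. Then |LK| = |K − L| = 77.46.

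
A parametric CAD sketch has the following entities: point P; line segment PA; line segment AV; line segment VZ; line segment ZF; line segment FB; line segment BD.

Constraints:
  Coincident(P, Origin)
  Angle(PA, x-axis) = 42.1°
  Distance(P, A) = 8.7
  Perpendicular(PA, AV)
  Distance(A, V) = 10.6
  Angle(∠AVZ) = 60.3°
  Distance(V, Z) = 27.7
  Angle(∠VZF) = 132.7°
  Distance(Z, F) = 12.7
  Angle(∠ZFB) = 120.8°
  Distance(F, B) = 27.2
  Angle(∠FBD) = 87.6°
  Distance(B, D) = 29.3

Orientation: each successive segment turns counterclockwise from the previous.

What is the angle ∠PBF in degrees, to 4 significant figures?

43.84°

P is at the origin; PA runs at 42.1° with length 8.7, so A = (6.455, 5.833). PA ⟂ AV, so AV runs at 132.1°; with |AV| = 10.6, V = (-0.6513, 13.70). ∠AVZ = 60.3° gives VZ at -108.2° from the x-axis; with |VZ| = 27.7, Z = (-9.303, -12.62). ∠VZF = 132.7° gives ZF at -60.90° from the x-axis; with |ZF| = 12.7, F = (-3.127, -23.71). ∠ZFB = 120.8° gives FB at -1.700° from the x-axis; with |FB| = 27.2, B = (24.06, -24.52). Then cos ∠PBF = BP·BF / (|BP||BF|), giving 43.84°.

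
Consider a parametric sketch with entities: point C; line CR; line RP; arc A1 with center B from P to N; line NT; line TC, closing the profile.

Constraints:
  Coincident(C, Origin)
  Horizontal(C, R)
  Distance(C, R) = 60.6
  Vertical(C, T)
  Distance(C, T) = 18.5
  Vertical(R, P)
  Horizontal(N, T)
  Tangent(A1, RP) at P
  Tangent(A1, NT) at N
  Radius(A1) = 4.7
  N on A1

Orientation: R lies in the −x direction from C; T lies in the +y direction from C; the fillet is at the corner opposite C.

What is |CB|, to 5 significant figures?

57.578

C is at the origin; C and R share the same y with |CR| = 60.6 and R on the −x side, so R = (-60.600, 0.0000). CT is vertical with |CT| = 18.5 and T on the +y side, so T = (0.0000, 18.500). The virtual corner opposite C is at (-60.600, 18.500). A1 meets RP tangentially, so BP is at right angles to RP and A1 meets NT tangentially, so BN is at right angles to NT, with radius 4.7, so the center B sits 4.7 in from both sides at B = (-55.900, 13.800). Then |CB| = |B − C| = 57.578.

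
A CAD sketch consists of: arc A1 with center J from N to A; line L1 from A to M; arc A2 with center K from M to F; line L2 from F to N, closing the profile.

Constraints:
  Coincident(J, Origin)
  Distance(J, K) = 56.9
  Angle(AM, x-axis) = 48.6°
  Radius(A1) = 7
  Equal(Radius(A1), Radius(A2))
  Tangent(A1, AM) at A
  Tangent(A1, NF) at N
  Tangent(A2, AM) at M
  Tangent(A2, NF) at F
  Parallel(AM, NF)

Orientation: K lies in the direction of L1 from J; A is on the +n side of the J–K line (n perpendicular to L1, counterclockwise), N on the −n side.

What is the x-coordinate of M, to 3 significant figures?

32.4

The slot axis is L1's direction at 48.6°, so u = (cos 48.6°, sin 48.6°) = (0.661, 0.750) and n = (−sin 48.6°, cos 48.6°) = (-0.750, 0.661). J is at the origin and K lies 56.9 along u from J, so K = 56.9·u = (37.6, 42.7). Tangency of A1 to both parallel lines with radius 7.0 puts A and N at J ± 7.0·n: A = (-5.25, 4.63), N = (5.25, -4.63). Equal radii place M and F the same way about K: M = K + 7.0·n = (32.4, 47.3), F = K − 7.0·n = (42.9, 38.1). So M.x = 32.4.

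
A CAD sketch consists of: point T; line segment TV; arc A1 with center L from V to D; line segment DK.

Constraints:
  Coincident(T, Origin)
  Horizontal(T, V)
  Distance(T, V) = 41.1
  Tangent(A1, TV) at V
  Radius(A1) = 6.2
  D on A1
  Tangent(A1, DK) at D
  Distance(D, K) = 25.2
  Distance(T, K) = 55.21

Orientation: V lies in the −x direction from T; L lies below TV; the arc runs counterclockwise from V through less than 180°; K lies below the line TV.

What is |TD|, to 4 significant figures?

47.75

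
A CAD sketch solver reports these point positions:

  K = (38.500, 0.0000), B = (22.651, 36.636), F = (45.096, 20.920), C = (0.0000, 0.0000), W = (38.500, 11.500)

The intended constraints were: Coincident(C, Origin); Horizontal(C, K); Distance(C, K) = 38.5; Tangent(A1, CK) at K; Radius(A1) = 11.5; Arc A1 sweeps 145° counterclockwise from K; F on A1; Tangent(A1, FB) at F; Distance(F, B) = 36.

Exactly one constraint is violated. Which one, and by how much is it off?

Distance(F, B) = 36 — off by 8.60.

C = (0.00, 0.00) ✓; C.y = 0.00, K.y = 0.00 ✓; |CK| = 38.50 ✓; ∠(WK, KC) = 90.00° ✓; |WK| = 11.50 ✓; bearing(W→F) − bearing(W→K) = 145.0° ✓; |WF| = 11.50 ✓; ∠(WF, FB) = 90.00° ✓; |FB| = 27.40 ✗.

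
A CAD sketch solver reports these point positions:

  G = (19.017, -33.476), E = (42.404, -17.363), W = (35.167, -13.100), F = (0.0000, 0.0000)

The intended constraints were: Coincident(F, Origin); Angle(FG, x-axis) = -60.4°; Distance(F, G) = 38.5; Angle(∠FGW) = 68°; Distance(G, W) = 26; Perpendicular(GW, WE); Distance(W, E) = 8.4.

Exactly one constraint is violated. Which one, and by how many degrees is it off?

Perpendicular(GW, WE) — off by 7.90°.

F = (0.00, 0.00) ✓; FG at -60.40° ✓; |FG| = 38.50 ✓; ∠FGW = 68.00° ✓; |GW| = 26.00 ✓; ∠(GW, WE) = 82.10° ✗; |WE| = 8.399 ✓.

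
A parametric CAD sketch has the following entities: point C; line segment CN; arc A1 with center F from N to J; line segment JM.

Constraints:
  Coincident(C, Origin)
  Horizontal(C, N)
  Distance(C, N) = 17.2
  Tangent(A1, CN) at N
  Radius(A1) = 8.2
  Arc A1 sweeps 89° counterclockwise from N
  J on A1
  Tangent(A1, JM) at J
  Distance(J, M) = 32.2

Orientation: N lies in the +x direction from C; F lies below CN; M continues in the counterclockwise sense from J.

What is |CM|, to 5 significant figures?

41.127

On A1, N sits at bearing 90° from F; an 89° counterclockwise sweep puts J at bearing 179°, so J = F + 8.2·(cos 179°, sin 179°) = (9.0012, -8.0569). Since A1 is tangent to JM there, FJ ⟂ JM, so JM runs along (−sin 179°, cos 179°); with |JM| = 32.2, M = (8.4393, -40.252). Then |CM| = |M − C| = 41.127.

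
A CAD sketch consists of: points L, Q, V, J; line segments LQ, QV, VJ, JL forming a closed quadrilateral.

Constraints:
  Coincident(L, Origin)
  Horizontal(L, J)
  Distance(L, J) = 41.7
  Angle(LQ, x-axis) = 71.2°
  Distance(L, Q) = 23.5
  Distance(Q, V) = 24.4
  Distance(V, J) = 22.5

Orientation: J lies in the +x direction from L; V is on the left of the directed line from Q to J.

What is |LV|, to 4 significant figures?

37.78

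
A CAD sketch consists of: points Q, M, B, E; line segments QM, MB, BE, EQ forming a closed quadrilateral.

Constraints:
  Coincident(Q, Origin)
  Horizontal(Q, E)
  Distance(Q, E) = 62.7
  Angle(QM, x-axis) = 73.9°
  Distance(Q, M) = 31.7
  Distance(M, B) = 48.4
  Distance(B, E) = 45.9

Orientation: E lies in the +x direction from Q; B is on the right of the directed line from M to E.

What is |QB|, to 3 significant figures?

26.0

Checks: |MB| = 48.40 ✓; |BE| = 45.90 ✓.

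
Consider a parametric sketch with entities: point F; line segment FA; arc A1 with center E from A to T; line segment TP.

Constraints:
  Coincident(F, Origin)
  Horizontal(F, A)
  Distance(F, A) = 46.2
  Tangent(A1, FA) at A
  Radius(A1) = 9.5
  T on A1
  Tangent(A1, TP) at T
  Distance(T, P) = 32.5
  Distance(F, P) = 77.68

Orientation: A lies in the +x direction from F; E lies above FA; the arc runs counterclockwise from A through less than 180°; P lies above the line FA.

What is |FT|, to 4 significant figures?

54.77

F is at the origin; FA is horizontal with |FA| = 46.2 and A on the +x side, so A = (46.20, 0.000). A1 meets FA tangentially, so EA is at right angles to FA, so E = A + (0, 9.5) = (46.20, 9.500). Since ET ⟂ TP (tangency), |EP| = √(9.5² + 32.5²) = 33.86 regardless of where T sits on A1. So P lies on both circle(F, 77.68) and circle(E, 33.86); the above-FA intersection is P = (70.09, 33.50). T is the foot of the tangent from P: T = (54.54, 4.957).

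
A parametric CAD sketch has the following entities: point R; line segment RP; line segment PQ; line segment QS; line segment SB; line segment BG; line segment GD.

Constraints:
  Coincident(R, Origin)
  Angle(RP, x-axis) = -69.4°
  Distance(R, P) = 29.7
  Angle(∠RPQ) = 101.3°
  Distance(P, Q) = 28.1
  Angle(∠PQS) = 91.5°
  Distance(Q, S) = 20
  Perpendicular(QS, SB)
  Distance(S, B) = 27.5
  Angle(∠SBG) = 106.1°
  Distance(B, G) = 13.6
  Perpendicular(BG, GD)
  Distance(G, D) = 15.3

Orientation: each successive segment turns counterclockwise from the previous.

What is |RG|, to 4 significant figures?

21.56

R is at the origin; RP runs at -69.4° with length 29.7, so P = (10.45, -27.80). ∠RPQ = 101.3° gives PQ at 9.300° from the x-axis; with |PQ| = 28.1, Q = (38.18, -23.26). ∠PQS = 91.5° gives QS at 97.80° from the x-axis; with |QS| = 20.0, S = (35.47, -3.445). QS ⟂ SB, so SB runs at -172.2°; with |SB| = 27.5, B = (8.220, -7.177). ∠SBG = 106.1° gives BG at -98.30° from the x-axis; with |BG| = 13.6, G = (6.257, -20.63). Then |RG| = |G − R| = 21.56.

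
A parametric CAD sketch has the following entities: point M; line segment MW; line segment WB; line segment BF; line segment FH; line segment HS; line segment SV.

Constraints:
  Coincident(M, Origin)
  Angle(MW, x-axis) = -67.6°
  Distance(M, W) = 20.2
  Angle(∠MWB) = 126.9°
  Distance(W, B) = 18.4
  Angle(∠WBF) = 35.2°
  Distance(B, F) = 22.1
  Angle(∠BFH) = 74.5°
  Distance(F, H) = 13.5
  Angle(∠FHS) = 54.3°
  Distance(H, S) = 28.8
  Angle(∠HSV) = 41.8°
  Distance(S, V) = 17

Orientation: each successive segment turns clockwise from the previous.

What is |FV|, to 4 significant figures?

8.257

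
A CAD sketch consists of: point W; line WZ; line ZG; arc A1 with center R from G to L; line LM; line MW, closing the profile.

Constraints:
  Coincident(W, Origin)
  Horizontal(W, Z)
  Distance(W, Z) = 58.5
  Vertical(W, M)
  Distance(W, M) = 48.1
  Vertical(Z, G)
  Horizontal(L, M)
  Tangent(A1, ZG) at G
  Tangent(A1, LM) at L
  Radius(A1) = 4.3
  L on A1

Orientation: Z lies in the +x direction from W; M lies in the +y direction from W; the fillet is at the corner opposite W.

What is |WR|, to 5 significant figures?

69.686

W and M share the same x with |WM| = 48.1 and M on the +y side, so M = (0.0000, 48.100). The virtual corner opposite W is at (58.500, 48.100). Since A1 is tangent to ZG there, RG ⟂ ZG and since A1 is tangent to LM there, RL ⟂ LM, with radius 4.3, so the center R sits 4.3 in from both sides at R = (54.200, 43.800). Then |WR| = |R − W| = 69.686.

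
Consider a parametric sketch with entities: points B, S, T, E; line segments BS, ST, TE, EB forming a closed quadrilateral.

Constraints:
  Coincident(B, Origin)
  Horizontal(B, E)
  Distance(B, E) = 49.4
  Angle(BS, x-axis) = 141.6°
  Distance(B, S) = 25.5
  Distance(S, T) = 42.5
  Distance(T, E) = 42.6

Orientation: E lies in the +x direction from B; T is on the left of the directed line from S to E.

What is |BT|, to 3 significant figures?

36.5

B is at the origin; BE is horizontal with |BE| = 49.4 and E in +x, so E = (49.4, 0). BS runs at 141.6° with |BS| = 25.5, so S = (-20.0, 15.8). T is determined by |ST| = 42.5 and |TE| = 42.6 together: it lies at the intersection of circle(S, 42.5) and circle(E, 42.6). With |SE| = 71.2, the foot of the radical line on SE is 35.5 from S and the perpendicular offset is √(42.5² − 35.5²) = 23.3. Taking the left-of-SE solution: T = (19.8, 30.7).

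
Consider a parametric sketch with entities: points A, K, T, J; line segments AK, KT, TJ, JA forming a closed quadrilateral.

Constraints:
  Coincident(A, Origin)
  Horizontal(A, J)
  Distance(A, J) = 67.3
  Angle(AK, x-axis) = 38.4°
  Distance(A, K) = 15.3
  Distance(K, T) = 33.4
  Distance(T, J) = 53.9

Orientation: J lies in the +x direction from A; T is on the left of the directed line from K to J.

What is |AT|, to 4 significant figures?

48.03

Checks: |KT| = 33.40 ✓; |TJ| = 53.90 ✓.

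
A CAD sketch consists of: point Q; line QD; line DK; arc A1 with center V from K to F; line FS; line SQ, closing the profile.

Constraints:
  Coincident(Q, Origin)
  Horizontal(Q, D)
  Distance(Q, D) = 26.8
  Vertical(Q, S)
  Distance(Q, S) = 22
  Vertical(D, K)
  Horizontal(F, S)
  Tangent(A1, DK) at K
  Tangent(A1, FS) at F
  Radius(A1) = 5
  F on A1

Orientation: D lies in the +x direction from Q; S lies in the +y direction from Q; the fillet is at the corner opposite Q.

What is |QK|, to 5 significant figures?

31.737

Q is at the origin; QD is horizontal with |QD| = 26.8 and D on the +x side, so D = (26.800, 0.0000). Q and S share the same x with |QS| = 22.0 and S on the +y side, so S = (0.0000, 22.000). The virtual corner opposite Q is at (26.800, 22.000). Tangency of A1 to DK means the radius VK is perpendicular to DK and since A1 is tangent to FS there, VF ⟂ FS, with radius 5.0, so the center V sits 5.0 in from both sides at V = (21.800, 17.000). That places the tangent points at K = (26.800, 17.000) on DK and F = (21.800, 22.000) on FS. Then |QK| = |K − Q| = 31.737.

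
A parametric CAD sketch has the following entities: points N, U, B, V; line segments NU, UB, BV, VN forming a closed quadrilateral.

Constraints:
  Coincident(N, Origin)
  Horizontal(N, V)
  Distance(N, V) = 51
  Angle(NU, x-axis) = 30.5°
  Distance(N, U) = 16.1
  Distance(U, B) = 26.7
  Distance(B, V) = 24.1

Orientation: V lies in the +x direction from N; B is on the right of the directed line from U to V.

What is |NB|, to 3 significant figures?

33.1

Checks: |UB| = 26.70 ✓; |BV| = 24.10 ✓.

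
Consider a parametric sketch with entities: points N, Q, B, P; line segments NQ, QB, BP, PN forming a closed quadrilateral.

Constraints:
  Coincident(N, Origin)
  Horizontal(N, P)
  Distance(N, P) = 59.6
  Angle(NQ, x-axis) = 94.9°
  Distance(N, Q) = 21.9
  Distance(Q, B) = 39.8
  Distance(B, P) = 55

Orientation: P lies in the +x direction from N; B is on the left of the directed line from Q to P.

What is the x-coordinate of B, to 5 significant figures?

29.645

Checks: |QB| = 39.80 ✓; |BP| = 55.00 ✓.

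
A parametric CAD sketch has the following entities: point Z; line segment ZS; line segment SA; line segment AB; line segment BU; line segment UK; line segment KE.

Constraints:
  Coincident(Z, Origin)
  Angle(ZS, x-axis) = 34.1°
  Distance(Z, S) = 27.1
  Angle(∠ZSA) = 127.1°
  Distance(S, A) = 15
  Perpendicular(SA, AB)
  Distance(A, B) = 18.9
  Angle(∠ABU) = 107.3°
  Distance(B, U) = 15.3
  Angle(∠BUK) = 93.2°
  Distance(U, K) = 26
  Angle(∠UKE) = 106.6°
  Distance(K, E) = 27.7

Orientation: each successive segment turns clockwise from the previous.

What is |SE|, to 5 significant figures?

22.118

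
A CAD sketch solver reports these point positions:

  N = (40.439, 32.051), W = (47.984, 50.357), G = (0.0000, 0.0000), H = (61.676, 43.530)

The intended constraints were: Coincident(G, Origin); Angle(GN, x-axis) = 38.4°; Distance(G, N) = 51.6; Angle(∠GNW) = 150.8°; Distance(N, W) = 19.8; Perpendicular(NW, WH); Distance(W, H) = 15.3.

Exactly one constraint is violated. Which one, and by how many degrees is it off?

Perpendicular(NW, WH) — off by 4.10°.

G = (0.00, 0.00) ✓; GN at 38.40° ✓; |GN| = 51.60 ✓; ∠GNW = 150.8° ✓; |NW| = 19.80 ✓; ∠(NW, WH) = 94.10° ✗; |WH| = 15.30 ✓.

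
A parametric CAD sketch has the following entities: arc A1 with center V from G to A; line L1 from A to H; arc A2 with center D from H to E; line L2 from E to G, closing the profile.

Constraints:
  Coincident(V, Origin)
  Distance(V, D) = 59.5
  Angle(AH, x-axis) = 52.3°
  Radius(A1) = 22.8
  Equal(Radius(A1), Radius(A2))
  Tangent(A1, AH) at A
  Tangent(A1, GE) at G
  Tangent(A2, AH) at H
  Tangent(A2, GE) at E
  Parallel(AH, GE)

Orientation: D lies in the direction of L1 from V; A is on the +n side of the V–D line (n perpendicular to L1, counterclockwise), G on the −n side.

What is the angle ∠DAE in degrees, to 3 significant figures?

16.5°

The slot axis is L1's direction at 52.3°, so u = (cos 52.3°, sin 52.3°) = (0.612, 0.791) and n = (−sin 52.3°, cos 52.3°) = (-0.791, 0.612). V is at the origin and D lies 59.5 along u from V, so D = 59.5·u = (36.4, 47.1). Tangency of A1 to both parallel lines with radius 22.8 puts A and G at V ± 22.8·n: A = (-18.0, 13.9), G = (18.0, -13.9). Equal radii place H and E the same way about D: H = D + 22.8·n = (18.3, 61.0), E = D − 22.8·n = (54.4, 33.1). Then cos ∠DAE = AD·AE / (|AD||AE|), giving 16.5°.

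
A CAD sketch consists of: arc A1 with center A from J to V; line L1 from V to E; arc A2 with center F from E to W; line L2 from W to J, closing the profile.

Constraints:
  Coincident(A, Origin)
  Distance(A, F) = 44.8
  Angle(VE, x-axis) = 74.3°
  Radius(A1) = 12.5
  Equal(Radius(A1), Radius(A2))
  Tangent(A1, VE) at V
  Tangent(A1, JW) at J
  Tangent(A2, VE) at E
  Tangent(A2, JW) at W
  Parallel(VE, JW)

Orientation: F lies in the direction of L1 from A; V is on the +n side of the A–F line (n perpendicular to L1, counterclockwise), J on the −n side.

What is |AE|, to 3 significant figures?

46.5

The slot axis is L1's direction at 74.3°, so u = (cos 74.3°, sin 74.3°) = (0.271, 0.963) and n = (−sin 74.3°, cos 74.3°) = (-0.963, 0.271). A is at the origin and F lies 44.8 along u from A, so F = 44.8·u = (12.1, 43.1). Tangency of A1 to both parallel lines with radius 12.5 puts V and J at A ± 12.5·n: V = (-12.0, 3.38), J = (12.0, -3.38). Equal radii place E and W the same way about F: E = F + 12.5·n = (0.0893, 46.5), W = F − 12.5·n = (24.2, 39.7). Then |AE| = |E − A| = 46.5.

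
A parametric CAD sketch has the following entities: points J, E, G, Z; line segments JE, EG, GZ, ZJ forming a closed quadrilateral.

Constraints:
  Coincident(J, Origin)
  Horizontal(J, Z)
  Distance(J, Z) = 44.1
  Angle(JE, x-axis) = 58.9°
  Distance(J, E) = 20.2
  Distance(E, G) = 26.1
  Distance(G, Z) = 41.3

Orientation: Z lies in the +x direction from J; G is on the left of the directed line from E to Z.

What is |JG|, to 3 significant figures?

46.2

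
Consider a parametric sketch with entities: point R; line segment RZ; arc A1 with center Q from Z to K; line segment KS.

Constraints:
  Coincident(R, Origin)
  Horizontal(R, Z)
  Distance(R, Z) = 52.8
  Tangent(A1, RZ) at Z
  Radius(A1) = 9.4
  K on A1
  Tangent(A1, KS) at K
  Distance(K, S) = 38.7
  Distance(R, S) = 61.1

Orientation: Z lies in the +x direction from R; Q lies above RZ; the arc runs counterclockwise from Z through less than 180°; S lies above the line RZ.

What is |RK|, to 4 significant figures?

62.36

Checks: |QK| = 9.400 ✓; ∠(QK, KS) = 90.00° ✓; |KS| = 38.70 ✓; |RS| = 61.10 ✓.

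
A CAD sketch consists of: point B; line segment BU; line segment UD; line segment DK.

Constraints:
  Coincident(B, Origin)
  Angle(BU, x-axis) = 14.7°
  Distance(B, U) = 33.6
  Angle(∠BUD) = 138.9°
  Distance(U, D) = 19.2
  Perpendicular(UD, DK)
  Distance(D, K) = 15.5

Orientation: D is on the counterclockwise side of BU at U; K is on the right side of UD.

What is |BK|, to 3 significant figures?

58.3

∠BUD = 138.9°, so UD runs at 14.7° + (180° − 138.9°) = 55.8° from the x-axis; with |UD| = 19.2, D = U + 19.2·(cos 55.8°, sin 55.8°) = (43.3, 24.4). UD ⟂ DK; with |DK| = 15.5 on the right of UD, K = D + 15.5·(0.827, -0.562) = (56.1, 15.7). Then |BK| = |K − B| = 58.3.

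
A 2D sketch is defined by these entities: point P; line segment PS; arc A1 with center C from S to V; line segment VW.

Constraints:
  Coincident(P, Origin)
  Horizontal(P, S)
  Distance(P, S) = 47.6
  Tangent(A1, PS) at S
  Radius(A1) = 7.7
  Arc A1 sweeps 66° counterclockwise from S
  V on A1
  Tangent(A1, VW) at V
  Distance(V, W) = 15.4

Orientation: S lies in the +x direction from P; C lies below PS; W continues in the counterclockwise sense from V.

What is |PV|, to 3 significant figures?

40.8

P is at the origin; P and S share the same y with |PS| = 47.6 and S on the +x side, so S = (47.6, 0.00). Since A1 is tangent to PS there, CS ⟂ PS, so C = S + (0, -7.7) = (47.6, -7.70). On A1, S sits at bearing 90° from C; a 66° counterclockwise sweep puts V at bearing 156°, so V = C + 7.7·(cos 156°, sin 156°) = (40.6, -4.57). Then |PV| = |V − P| = 40.8.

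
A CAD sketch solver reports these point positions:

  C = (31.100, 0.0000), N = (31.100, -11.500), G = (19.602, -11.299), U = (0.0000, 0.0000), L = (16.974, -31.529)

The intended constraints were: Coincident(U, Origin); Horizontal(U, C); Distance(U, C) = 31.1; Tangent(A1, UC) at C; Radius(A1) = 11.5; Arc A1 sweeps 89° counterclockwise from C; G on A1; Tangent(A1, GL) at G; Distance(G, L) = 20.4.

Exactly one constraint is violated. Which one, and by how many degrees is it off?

Tangent(A1, GL) at G — off by 6.40°.

U = (0.00, 0.00) ✓; U.y = 0.00, C.y = 0.00 ✓; |UC| = 31.10 ✓; ∠(NC, CU) = 90.00° ✓; |NC| = 11.50 ✓; bearing(N→G) − bearing(N→C) = 89.00° ✓; |NG| = 11.50 ✓; ∠(NG, GL) = 96.40° ✗; |GL| = 20.40 ✓.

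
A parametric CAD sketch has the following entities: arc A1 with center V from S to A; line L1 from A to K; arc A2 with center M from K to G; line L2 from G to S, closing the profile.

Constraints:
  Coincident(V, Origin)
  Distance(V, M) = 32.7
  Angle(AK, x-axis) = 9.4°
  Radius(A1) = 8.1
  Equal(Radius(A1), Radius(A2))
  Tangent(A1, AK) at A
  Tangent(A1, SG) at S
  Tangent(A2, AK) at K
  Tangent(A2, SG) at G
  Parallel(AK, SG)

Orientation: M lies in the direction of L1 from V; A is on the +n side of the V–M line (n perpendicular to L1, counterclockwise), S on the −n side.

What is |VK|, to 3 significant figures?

33.7

The slot axis is L1's direction at 9.4°, so u = (cos 9.4°, sin 9.4°) = (0.987, 0.163) and n = (−sin 9.4°, cos 9.4°) = (-0.163, 0.987). V is at the origin and M lies 32.7 along u from V, so M = 32.7·u = (32.3, 5.34). Tangency of A1 to both parallel lines with radius 8.1 puts A and S at V ± 8.1·n: A = (-1.32, 7.99), S = (1.32, -7.99). Equal radii place K and G the same way about M: K = M + 8.1·n = (30.9, 13.3), G = M − 8.1·n = (33.6, -2.65). Then |VK| = |K − V| = 33.7.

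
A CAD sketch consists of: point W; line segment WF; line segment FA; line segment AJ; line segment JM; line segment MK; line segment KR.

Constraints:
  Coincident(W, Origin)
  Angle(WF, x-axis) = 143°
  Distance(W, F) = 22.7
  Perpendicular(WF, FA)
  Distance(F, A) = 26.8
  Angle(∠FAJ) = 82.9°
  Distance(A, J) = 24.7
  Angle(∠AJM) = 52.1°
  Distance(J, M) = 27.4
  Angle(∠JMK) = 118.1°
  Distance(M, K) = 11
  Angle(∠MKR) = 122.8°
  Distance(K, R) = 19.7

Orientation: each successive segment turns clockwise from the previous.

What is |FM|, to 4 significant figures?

6.745

W is at the origin; WF runs at 143.0° with length 22.7, so F = (-18.13, 13.66). WF ⟂ FA, so FA runs at 53.00°; with |FA| = 26.8, A = (-2.000, 35.06). ∠FAJ = 82.9° gives AJ at -44.10° from the x-axis; with |AJ| = 24.7, J = (15.74, 17.88). ∠AJM = 52.1° gives JM at -172.0° from the x-axis; with |JM| = 27.4, M = (-11.40, 14.06). Then |FM| = |M − F| = 6.745.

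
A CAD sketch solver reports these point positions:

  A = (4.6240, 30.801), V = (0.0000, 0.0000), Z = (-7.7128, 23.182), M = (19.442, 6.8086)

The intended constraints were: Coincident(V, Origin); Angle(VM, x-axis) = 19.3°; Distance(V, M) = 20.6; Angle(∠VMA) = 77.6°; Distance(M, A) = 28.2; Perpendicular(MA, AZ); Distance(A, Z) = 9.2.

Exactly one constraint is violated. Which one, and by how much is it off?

Distance(A, Z) = 9.2 — off by 5.30.

V = (0.00, 0.00) ✓; VM at 19.30° ✓; |VM| = 20.60 ✓; ∠VMA = 77.60° ✓; |MA| = 28.20 ✓; ∠(MA, AZ) = 90.00° ✓; |AZ| = 14.50 ✗.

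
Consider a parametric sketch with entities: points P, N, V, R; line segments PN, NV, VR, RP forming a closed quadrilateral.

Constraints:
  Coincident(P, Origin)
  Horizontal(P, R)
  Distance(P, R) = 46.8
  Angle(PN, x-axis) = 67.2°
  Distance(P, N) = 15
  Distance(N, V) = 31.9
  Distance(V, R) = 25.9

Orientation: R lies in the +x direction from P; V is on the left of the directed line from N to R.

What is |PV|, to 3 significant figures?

43.2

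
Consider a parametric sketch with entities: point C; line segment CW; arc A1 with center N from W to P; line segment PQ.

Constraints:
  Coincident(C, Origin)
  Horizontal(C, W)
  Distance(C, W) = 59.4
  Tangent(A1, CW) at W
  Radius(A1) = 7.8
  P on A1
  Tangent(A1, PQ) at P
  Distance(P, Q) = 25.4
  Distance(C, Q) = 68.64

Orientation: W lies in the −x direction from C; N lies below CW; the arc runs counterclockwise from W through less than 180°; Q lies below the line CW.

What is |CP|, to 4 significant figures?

67.61

C is at the origin; C and W share the same y with |CW| = 59.4 and W on the −x side, so W = (-59.40, 0.000). The tangent condition forces NW to be normal to CW, so N = W + (0, -7.8) = (-59.40, -7.800). Since NP ⟂ PQ (tangency), |NQ| = √(7.8² + 25.4²) = 26.57 regardless of where P sits on A1. So Q lies on both circle(C, 68.64) and circle(N, 26.57); the below-CW intersection is Q = (-59.41, -34.37). P is the foot of the tangent from Q: P = (-66.86, -10.09).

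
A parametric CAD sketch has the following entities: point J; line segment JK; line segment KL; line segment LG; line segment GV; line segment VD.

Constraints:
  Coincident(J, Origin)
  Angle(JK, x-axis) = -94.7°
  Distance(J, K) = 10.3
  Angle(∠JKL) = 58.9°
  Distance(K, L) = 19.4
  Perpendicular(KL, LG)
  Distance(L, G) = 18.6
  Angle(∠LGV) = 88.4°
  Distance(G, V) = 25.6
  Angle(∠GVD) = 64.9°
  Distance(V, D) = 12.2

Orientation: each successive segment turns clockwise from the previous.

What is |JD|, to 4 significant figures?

6.301

∠LGV = 88.4° gives GV at -37.40° from the x-axis; with |GV| = 25.6, V = (14.64, 0.6198). ∠GVD = 64.9° gives VD at -152.5° from the x-axis; with |VD| = 12.2, D = (3.817, -5.014). Then |JD| = |D − J| = 6.301.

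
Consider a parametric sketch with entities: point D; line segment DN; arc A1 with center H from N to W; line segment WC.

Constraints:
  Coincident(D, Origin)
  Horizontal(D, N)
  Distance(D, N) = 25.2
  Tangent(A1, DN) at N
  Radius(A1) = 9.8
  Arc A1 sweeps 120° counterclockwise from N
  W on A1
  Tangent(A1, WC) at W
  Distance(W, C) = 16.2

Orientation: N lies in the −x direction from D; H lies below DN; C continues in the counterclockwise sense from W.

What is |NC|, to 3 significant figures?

28.7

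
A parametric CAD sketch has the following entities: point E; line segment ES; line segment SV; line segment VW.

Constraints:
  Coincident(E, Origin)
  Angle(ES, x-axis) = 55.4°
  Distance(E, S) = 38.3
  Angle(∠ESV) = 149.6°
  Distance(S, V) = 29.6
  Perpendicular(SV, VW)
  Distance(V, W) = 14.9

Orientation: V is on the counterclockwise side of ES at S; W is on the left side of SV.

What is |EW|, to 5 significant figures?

62.794

E is at the origin; ES runs at 55.4° with length 38.3, so S = 38.3·(cos 55.4°, sin 55.4°) = (21.748, 31.526). ∠ESV = 149.6°, so SV runs at 55.4° + (180° − 149.6°) = 85.800° from the x-axis; with |SV| = 29.6, V = S + 29.6·(cos 85.800°, sin 85.800°) = (23.916, 61.047). The perpendicularity gives VW at right angles to SV; with |VW| = 14.9 on the left of SV, W = V + 14.9·(-0.99731, 0.073238) = (9.0563, 62.138). Then |EW| = |W − E| = 62.794.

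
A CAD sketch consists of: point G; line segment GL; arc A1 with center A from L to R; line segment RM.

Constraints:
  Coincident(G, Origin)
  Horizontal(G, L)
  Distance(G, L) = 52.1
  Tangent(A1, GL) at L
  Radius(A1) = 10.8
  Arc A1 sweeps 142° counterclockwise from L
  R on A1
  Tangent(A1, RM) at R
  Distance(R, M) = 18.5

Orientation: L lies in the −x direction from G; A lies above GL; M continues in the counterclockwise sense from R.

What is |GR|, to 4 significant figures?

49.38

G is at the origin; GL is horizontal with |GL| = 52.1 and L on the −x side, so L = (-52.10, 0.000). The tangent condition forces AL to be normal to GL, so A = L + (0, 10.8) = (-52.10, 10.80). On A1, L sits at bearing -90° from A; a 142° counterclockwise sweep puts R at bearing 52°, so R = A + 10.8·(cos 52°, sin 52°) = (-45.45, 19.31). Then |GR| = |R − G| = 49.38.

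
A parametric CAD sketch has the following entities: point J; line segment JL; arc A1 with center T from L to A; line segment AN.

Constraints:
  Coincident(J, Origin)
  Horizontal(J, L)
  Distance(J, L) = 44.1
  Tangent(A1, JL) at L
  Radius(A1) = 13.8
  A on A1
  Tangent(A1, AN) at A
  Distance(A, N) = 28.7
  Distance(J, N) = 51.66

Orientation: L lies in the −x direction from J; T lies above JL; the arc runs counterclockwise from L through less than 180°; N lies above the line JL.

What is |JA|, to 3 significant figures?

33.2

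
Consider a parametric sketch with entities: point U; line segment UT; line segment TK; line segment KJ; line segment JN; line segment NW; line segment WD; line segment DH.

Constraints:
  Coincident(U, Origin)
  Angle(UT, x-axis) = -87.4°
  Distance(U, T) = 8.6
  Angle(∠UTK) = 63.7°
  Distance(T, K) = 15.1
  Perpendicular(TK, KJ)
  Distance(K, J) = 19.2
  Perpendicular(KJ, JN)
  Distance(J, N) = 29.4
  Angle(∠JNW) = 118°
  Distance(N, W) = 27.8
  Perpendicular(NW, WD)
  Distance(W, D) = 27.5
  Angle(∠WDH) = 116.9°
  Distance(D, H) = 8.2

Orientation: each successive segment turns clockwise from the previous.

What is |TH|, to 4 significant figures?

14.02

U is at the origin; UT runs at -87.4° with length 8.6, so T = (0.3901, -8.591). ∠UTK = 63.7° gives TK at 156.3° from the x-axis; with |TK| = 15.1, K = (-13.44, -2.522). TK ⟂ KJ, so KJ runs at 66.30°; with |KJ| = 19.2, J = (-5.719, 15.06). The perpendicularity gives JN at right angles to KJ, so JN runs at -23.70°; with |JN| = 29.4, N = (21.20, 3.242). ∠JNW = 118.0° gives NW at -85.70° from the x-axis; with |NW| = 27.8, W = (23.29, -24.48). The perpendicularity gives WD at right angles to NW, so WD runs at -175.7°; with |WD| = 27.5, D = (-4.137, -26.54). ∠WDH = 116.9° gives DH at 121.2° from the x-axis; with |DH| = 8.2, H = (-8.385, -19.53). Then |TH| = |H − T| = 14.02.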